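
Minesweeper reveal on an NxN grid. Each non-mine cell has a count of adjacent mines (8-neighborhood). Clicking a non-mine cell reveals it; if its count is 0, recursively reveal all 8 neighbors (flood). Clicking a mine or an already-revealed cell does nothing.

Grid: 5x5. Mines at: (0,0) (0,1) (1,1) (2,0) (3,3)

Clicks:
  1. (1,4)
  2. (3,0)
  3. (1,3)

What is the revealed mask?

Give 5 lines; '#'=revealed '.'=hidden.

Answer: ..###
..###
..###
#....
.....

Derivation:
Click 1 (1,4) count=0: revealed 9 new [(0,2) (0,3) (0,4) (1,2) (1,3) (1,4) (2,2) (2,3) (2,4)] -> total=9
Click 2 (3,0) count=1: revealed 1 new [(3,0)] -> total=10
Click 3 (1,3) count=0: revealed 0 new [(none)] -> total=10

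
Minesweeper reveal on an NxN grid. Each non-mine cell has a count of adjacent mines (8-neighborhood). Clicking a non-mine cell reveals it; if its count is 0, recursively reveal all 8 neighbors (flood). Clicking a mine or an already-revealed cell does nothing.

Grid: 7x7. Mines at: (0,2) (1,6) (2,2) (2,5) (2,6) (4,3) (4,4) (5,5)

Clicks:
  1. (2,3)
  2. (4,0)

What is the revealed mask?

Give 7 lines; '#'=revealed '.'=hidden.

Answer: ##.....
##.....
##.#...
###....
###....
#####..
#####..

Derivation:
Click 1 (2,3) count=1: revealed 1 new [(2,3)] -> total=1
Click 2 (4,0) count=0: revealed 22 new [(0,0) (0,1) (1,0) (1,1) (2,0) (2,1) (3,0) (3,1) (3,2) (4,0) (4,1) (4,2) (5,0) (5,1) (5,2) (5,3) (5,4) (6,0) (6,1) (6,2) (6,3) (6,4)] -> total=23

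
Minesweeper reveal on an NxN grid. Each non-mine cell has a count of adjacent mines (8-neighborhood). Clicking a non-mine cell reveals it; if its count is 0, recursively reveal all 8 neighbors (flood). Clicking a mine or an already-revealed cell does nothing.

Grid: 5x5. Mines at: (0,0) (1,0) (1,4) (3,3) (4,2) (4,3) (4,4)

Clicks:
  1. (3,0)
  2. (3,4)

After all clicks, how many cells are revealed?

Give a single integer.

Answer: 7

Derivation:
Click 1 (3,0) count=0: revealed 6 new [(2,0) (2,1) (3,0) (3,1) (4,0) (4,1)] -> total=6
Click 2 (3,4) count=3: revealed 1 new [(3,4)] -> total=7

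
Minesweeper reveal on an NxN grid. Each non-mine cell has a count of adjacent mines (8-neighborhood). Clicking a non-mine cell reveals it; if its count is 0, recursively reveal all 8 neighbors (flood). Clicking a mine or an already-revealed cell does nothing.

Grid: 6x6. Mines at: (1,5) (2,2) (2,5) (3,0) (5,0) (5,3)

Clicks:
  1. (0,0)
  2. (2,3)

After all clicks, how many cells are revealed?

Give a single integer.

Answer: 13

Derivation:
Click 1 (0,0) count=0: revealed 12 new [(0,0) (0,1) (0,2) (0,3) (0,4) (1,0) (1,1) (1,2) (1,3) (1,4) (2,0) (2,1)] -> total=12
Click 2 (2,3) count=1: revealed 1 new [(2,3)] -> total=13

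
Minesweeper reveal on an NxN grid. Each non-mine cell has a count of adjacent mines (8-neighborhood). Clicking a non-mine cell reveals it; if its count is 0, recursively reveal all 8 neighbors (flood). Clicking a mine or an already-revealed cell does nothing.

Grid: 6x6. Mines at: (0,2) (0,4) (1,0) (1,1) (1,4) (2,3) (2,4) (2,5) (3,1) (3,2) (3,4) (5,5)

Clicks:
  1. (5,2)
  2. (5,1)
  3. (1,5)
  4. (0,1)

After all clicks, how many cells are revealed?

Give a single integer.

Answer: 12

Derivation:
Click 1 (5,2) count=0: revealed 10 new [(4,0) (4,1) (4,2) (4,3) (4,4) (5,0) (5,1) (5,2) (5,3) (5,4)] -> total=10
Click 2 (5,1) count=0: revealed 0 new [(none)] -> total=10
Click 3 (1,5) count=4: revealed 1 new [(1,5)] -> total=11
Click 4 (0,1) count=3: revealed 1 new [(0,1)] -> total=12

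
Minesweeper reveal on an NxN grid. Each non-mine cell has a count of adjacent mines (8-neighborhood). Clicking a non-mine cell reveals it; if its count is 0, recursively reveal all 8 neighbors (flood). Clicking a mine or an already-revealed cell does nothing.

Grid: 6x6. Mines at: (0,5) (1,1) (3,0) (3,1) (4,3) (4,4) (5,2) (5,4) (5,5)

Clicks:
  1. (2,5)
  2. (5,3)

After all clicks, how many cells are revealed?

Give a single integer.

Answer: 16

Derivation:
Click 1 (2,5) count=0: revealed 15 new [(0,2) (0,3) (0,4) (1,2) (1,3) (1,4) (1,5) (2,2) (2,3) (2,4) (2,5) (3,2) (3,3) (3,4) (3,5)] -> total=15
Click 2 (5,3) count=4: revealed 1 new [(5,3)] -> total=16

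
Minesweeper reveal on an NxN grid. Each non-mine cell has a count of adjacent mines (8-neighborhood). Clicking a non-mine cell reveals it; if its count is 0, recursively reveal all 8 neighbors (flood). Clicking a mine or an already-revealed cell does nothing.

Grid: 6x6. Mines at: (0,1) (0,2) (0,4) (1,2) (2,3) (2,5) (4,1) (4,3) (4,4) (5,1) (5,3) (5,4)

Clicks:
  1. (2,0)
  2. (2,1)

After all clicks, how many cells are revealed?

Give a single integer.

Answer: 6

Derivation:
Click 1 (2,0) count=0: revealed 6 new [(1,0) (1,1) (2,0) (2,1) (3,0) (3,1)] -> total=6
Click 2 (2,1) count=1: revealed 0 new [(none)] -> total=6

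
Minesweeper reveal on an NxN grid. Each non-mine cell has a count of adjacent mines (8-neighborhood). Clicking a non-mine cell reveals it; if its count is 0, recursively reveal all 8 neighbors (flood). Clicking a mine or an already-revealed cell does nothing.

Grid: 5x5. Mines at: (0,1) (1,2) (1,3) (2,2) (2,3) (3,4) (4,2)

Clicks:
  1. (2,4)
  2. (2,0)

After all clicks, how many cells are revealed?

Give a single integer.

Click 1 (2,4) count=3: revealed 1 new [(2,4)] -> total=1
Click 2 (2,0) count=0: revealed 8 new [(1,0) (1,1) (2,0) (2,1) (3,0) (3,1) (4,0) (4,1)] -> total=9

Answer: 9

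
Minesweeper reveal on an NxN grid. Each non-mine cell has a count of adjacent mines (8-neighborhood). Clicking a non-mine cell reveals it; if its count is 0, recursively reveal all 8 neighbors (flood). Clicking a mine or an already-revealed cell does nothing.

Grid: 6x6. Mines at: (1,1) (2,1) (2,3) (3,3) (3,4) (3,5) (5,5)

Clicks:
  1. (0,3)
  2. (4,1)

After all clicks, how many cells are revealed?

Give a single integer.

Click 1 (0,3) count=0: revealed 10 new [(0,2) (0,3) (0,4) (0,5) (1,2) (1,3) (1,4) (1,5) (2,4) (2,5)] -> total=10
Click 2 (4,1) count=0: revealed 13 new [(3,0) (3,1) (3,2) (4,0) (4,1) (4,2) (4,3) (4,4) (5,0) (5,1) (5,2) (5,3) (5,4)] -> total=23

Answer: 23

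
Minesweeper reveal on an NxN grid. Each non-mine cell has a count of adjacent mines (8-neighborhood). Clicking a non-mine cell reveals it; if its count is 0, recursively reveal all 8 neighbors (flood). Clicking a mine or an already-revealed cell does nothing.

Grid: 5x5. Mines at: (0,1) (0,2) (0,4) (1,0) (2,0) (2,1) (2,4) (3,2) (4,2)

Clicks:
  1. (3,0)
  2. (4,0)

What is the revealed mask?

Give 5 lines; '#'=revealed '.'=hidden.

Answer: .....
.....
.....
##...
##...

Derivation:
Click 1 (3,0) count=2: revealed 1 new [(3,0)] -> total=1
Click 2 (4,0) count=0: revealed 3 new [(3,1) (4,0) (4,1)] -> total=4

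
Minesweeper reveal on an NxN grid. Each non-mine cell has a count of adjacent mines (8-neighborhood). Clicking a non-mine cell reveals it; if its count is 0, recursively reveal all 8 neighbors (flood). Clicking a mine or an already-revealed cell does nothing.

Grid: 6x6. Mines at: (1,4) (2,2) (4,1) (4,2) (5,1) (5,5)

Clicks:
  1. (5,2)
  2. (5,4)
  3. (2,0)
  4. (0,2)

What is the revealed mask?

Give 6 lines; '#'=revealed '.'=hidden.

Click 1 (5,2) count=3: revealed 1 new [(5,2)] -> total=1
Click 2 (5,4) count=1: revealed 1 new [(5,4)] -> total=2
Click 3 (2,0) count=0: revealed 12 new [(0,0) (0,1) (0,2) (0,3) (1,0) (1,1) (1,2) (1,3) (2,0) (2,1) (3,0) (3,1)] -> total=14
Click 4 (0,2) count=0: revealed 0 new [(none)] -> total=14

Answer: ####..
####..
##....
##....
......
..#.#.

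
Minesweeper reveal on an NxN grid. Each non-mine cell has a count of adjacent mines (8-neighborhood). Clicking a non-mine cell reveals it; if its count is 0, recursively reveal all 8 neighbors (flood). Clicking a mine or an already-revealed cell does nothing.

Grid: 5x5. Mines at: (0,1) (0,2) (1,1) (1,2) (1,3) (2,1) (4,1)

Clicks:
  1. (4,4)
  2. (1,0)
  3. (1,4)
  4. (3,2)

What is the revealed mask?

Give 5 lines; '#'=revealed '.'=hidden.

Answer: .....
#...#
..###
..###
..###

Derivation:
Click 1 (4,4) count=0: revealed 9 new [(2,2) (2,3) (2,4) (3,2) (3,3) (3,4) (4,2) (4,3) (4,4)] -> total=9
Click 2 (1,0) count=3: revealed 1 new [(1,0)] -> total=10
Click 3 (1,4) count=1: revealed 1 new [(1,4)] -> total=11
Click 4 (3,2) count=2: revealed 0 new [(none)] -> total=11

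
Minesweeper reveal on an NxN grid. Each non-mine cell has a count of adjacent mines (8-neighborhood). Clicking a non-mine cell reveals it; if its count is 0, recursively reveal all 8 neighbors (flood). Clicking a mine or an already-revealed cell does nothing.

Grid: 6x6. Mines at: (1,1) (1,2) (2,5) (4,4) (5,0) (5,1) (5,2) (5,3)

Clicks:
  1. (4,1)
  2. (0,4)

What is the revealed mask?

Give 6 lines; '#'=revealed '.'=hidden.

Answer: ...###
...###
......
......
.#....
......

Derivation:
Click 1 (4,1) count=3: revealed 1 new [(4,1)] -> total=1
Click 2 (0,4) count=0: revealed 6 new [(0,3) (0,4) (0,5) (1,3) (1,4) (1,5)] -> total=7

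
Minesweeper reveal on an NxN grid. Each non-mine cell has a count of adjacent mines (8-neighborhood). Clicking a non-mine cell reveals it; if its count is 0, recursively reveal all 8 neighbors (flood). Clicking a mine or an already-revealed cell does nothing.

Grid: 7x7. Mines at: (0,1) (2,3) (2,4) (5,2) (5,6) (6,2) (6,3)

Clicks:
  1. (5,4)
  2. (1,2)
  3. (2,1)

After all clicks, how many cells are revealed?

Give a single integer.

Click 1 (5,4) count=1: revealed 1 new [(5,4)] -> total=1
Click 2 (1,2) count=2: revealed 1 new [(1,2)] -> total=2
Click 3 (2,1) count=0: revealed 15 new [(1,0) (1,1) (2,0) (2,1) (2,2) (3,0) (3,1) (3,2) (4,0) (4,1) (4,2) (5,0) (5,1) (6,0) (6,1)] -> total=17

Answer: 17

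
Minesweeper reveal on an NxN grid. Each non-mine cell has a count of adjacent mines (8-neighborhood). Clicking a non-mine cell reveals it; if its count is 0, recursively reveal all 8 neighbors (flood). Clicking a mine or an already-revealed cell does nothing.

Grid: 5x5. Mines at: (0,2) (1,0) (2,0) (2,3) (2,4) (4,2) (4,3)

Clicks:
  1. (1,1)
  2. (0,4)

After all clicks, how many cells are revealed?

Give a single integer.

Answer: 5

Derivation:
Click 1 (1,1) count=3: revealed 1 new [(1,1)] -> total=1
Click 2 (0,4) count=0: revealed 4 new [(0,3) (0,4) (1,3) (1,4)] -> total=5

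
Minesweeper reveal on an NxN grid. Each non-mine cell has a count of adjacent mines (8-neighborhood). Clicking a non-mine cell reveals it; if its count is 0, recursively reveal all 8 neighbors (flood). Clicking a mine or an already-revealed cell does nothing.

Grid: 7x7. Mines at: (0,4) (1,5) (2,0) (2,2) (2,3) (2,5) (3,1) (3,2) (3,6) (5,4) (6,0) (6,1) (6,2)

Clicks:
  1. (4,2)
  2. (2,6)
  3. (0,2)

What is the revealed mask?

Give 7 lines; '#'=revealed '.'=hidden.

Click 1 (4,2) count=2: revealed 1 new [(4,2)] -> total=1
Click 2 (2,6) count=3: revealed 1 new [(2,6)] -> total=2
Click 3 (0,2) count=0: revealed 8 new [(0,0) (0,1) (0,2) (0,3) (1,0) (1,1) (1,2) (1,3)] -> total=10

Answer: ####...
####...
......#
.......
..#....
.......
.......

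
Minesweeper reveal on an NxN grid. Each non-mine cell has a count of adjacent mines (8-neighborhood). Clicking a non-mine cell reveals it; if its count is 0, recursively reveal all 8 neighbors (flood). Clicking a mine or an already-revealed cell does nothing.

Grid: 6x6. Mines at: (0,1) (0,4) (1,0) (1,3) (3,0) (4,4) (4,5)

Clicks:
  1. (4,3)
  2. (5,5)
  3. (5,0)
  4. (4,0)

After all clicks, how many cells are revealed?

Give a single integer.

Answer: 15

Derivation:
Click 1 (4,3) count=1: revealed 1 new [(4,3)] -> total=1
Click 2 (5,5) count=2: revealed 1 new [(5,5)] -> total=2
Click 3 (5,0) count=0: revealed 13 new [(2,1) (2,2) (2,3) (3,1) (3,2) (3,3) (4,0) (4,1) (4,2) (5,0) (5,1) (5,2) (5,3)] -> total=15
Click 4 (4,0) count=1: revealed 0 new [(none)] -> total=15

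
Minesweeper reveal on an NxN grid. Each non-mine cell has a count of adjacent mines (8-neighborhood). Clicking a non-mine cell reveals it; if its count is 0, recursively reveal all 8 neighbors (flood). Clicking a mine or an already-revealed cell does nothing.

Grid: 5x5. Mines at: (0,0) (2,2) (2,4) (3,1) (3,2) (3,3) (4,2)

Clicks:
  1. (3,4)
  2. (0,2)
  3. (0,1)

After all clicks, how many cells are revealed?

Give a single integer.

Answer: 9

Derivation:
Click 1 (3,4) count=2: revealed 1 new [(3,4)] -> total=1
Click 2 (0,2) count=0: revealed 8 new [(0,1) (0,2) (0,3) (0,4) (1,1) (1,2) (1,3) (1,4)] -> total=9
Click 3 (0,1) count=1: revealed 0 new [(none)] -> total=9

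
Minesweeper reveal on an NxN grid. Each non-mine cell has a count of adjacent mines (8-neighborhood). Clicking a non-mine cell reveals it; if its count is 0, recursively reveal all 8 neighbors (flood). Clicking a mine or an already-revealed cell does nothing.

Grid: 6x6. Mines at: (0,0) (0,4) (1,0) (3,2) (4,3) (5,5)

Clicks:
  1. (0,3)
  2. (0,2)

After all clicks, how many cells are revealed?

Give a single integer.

Click 1 (0,3) count=1: revealed 1 new [(0,3)] -> total=1
Click 2 (0,2) count=0: revealed 8 new [(0,1) (0,2) (1,1) (1,2) (1,3) (2,1) (2,2) (2,3)] -> total=9

Answer: 9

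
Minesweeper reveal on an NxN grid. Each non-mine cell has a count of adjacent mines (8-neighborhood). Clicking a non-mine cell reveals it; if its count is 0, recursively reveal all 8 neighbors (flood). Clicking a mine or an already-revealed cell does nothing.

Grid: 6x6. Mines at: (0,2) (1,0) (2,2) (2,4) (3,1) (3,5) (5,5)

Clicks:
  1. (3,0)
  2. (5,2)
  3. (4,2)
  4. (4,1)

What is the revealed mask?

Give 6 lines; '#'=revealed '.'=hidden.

Answer: ......
......
......
#.###.
#####.
#####.

Derivation:
Click 1 (3,0) count=1: revealed 1 new [(3,0)] -> total=1
Click 2 (5,2) count=0: revealed 13 new [(3,2) (3,3) (3,4) (4,0) (4,1) (4,2) (4,3) (4,4) (5,0) (5,1) (5,2) (5,3) (5,4)] -> total=14
Click 3 (4,2) count=1: revealed 0 new [(none)] -> total=14
Click 4 (4,1) count=1: revealed 0 new [(none)] -> total=14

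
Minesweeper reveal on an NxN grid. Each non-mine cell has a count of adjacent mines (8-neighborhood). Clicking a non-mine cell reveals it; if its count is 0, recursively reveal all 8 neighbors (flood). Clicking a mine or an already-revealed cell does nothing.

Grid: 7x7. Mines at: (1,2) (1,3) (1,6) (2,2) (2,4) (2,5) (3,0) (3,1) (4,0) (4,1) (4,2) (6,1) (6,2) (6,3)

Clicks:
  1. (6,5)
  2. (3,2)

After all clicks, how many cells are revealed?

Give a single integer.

Answer: 16

Derivation:
Click 1 (6,5) count=0: revealed 15 new [(3,3) (3,4) (3,5) (3,6) (4,3) (4,4) (4,5) (4,6) (5,3) (5,4) (5,5) (5,6) (6,4) (6,5) (6,6)] -> total=15
Click 2 (3,2) count=4: revealed 1 new [(3,2)] -> total=16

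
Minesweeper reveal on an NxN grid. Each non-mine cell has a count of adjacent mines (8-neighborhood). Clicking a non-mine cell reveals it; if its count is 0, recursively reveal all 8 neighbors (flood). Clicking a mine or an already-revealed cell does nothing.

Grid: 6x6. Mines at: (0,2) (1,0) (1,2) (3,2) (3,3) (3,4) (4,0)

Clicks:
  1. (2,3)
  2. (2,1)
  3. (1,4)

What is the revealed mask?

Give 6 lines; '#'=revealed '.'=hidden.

Click 1 (2,3) count=4: revealed 1 new [(2,3)] -> total=1
Click 2 (2,1) count=3: revealed 1 new [(2,1)] -> total=2
Click 3 (1,4) count=0: revealed 8 new [(0,3) (0,4) (0,5) (1,3) (1,4) (1,5) (2,4) (2,5)] -> total=10

Answer: ...###
...###
.#.###
......
......
......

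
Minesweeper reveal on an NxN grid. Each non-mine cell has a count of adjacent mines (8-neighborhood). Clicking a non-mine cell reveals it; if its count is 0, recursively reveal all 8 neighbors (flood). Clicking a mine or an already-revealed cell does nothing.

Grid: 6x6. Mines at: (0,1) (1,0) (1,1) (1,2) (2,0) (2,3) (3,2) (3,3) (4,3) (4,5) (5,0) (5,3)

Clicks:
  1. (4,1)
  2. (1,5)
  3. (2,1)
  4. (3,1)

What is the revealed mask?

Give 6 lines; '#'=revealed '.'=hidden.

Click 1 (4,1) count=2: revealed 1 new [(4,1)] -> total=1
Click 2 (1,5) count=0: revealed 10 new [(0,3) (0,4) (0,5) (1,3) (1,4) (1,5) (2,4) (2,5) (3,4) (3,5)] -> total=11
Click 3 (2,1) count=5: revealed 1 new [(2,1)] -> total=12
Click 4 (3,1) count=2: revealed 1 new [(3,1)] -> total=13

Answer: ...###
...###
.#..##
.#..##
.#....
......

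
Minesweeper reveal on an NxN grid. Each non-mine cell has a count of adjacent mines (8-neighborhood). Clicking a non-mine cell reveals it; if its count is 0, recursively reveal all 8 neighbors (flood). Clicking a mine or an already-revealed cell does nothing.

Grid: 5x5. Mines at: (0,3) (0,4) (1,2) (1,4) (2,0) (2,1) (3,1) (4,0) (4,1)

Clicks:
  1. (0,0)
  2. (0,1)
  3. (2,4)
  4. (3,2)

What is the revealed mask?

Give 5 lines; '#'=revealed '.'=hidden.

Click 1 (0,0) count=0: revealed 4 new [(0,0) (0,1) (1,0) (1,1)] -> total=4
Click 2 (0,1) count=1: revealed 0 new [(none)] -> total=4
Click 3 (2,4) count=1: revealed 1 new [(2,4)] -> total=5
Click 4 (3,2) count=3: revealed 1 new [(3,2)] -> total=6

Answer: ##...
##...
....#
..#..
.....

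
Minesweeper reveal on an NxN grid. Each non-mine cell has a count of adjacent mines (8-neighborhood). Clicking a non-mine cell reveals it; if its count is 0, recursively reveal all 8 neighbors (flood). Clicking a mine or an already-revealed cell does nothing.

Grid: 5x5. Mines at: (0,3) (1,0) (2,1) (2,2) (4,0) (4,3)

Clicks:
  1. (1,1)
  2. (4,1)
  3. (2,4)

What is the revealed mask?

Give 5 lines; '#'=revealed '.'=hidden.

Answer: .....
.#.##
...##
...##
.#...

Derivation:
Click 1 (1,1) count=3: revealed 1 new [(1,1)] -> total=1
Click 2 (4,1) count=1: revealed 1 new [(4,1)] -> total=2
Click 3 (2,4) count=0: revealed 6 new [(1,3) (1,4) (2,3) (2,4) (3,3) (3,4)] -> total=8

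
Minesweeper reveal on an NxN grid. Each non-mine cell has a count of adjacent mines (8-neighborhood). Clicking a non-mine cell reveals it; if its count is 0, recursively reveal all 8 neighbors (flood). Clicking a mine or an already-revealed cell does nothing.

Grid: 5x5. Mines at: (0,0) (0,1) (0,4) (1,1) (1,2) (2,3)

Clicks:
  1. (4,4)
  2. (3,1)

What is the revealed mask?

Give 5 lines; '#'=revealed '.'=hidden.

Click 1 (4,4) count=0: revealed 13 new [(2,0) (2,1) (2,2) (3,0) (3,1) (3,2) (3,3) (3,4) (4,0) (4,1) (4,2) (4,3) (4,4)] -> total=13
Click 2 (3,1) count=0: revealed 0 new [(none)] -> total=13

Answer: .....
.....
###..
#####
#####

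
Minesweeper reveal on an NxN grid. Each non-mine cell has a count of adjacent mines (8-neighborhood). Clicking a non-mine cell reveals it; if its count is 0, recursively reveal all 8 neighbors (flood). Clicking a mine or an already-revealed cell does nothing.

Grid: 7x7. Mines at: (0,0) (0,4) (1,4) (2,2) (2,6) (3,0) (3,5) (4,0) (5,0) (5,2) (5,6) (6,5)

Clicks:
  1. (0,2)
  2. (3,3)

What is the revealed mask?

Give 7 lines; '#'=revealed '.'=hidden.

Click 1 (0,2) count=0: revealed 6 new [(0,1) (0,2) (0,3) (1,1) (1,2) (1,3)] -> total=6
Click 2 (3,3) count=1: revealed 1 new [(3,3)] -> total=7

Answer: .###...
.###...
.......
...#...
.......
.......
.......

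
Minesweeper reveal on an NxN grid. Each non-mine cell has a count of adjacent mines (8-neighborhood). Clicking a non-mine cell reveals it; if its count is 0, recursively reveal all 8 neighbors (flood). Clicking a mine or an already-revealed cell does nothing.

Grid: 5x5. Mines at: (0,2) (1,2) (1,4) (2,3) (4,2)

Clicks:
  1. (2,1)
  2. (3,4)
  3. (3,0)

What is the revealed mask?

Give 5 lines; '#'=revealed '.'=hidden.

Answer: ##...
##...
##...
##..#
##...

Derivation:
Click 1 (2,1) count=1: revealed 1 new [(2,1)] -> total=1
Click 2 (3,4) count=1: revealed 1 new [(3,4)] -> total=2
Click 3 (3,0) count=0: revealed 9 new [(0,0) (0,1) (1,0) (1,1) (2,0) (3,0) (3,1) (4,0) (4,1)] -> total=11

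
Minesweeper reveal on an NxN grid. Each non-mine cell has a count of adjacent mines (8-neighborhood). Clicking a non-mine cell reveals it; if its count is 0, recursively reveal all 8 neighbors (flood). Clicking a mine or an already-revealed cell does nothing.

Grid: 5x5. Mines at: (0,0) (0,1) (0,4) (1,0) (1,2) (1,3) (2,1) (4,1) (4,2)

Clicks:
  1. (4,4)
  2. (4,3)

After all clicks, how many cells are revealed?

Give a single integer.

Answer: 6

Derivation:
Click 1 (4,4) count=0: revealed 6 new [(2,3) (2,4) (3,3) (3,4) (4,3) (4,4)] -> total=6
Click 2 (4,3) count=1: revealed 0 new [(none)] -> total=6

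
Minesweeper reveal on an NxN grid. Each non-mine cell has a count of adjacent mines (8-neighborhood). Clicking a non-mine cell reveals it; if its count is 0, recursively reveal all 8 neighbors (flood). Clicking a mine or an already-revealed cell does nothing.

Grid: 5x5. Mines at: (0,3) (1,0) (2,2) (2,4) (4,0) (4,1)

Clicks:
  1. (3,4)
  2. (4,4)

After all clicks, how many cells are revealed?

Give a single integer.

Answer: 6

Derivation:
Click 1 (3,4) count=1: revealed 1 new [(3,4)] -> total=1
Click 2 (4,4) count=0: revealed 5 new [(3,2) (3,3) (4,2) (4,3) (4,4)] -> total=6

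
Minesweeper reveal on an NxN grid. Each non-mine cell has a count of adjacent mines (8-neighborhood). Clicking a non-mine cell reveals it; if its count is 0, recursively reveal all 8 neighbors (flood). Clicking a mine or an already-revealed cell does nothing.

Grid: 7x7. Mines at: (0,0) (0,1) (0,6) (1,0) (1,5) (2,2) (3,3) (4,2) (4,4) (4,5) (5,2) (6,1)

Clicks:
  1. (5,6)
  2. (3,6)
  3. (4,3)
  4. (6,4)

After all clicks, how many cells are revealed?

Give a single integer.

Answer: 10

Derivation:
Click 1 (5,6) count=1: revealed 1 new [(5,6)] -> total=1
Click 2 (3,6) count=1: revealed 1 new [(3,6)] -> total=2
Click 3 (4,3) count=4: revealed 1 new [(4,3)] -> total=3
Click 4 (6,4) count=0: revealed 7 new [(5,3) (5,4) (5,5) (6,3) (6,4) (6,5) (6,6)] -> total=10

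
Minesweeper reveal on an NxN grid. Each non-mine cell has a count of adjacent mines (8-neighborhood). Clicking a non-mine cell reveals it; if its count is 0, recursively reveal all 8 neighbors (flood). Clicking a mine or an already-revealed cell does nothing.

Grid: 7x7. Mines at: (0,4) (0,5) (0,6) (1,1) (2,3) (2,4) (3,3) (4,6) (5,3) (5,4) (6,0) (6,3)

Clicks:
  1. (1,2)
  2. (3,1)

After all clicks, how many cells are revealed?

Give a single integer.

Click 1 (1,2) count=2: revealed 1 new [(1,2)] -> total=1
Click 2 (3,1) count=0: revealed 12 new [(2,0) (2,1) (2,2) (3,0) (3,1) (3,2) (4,0) (4,1) (4,2) (5,0) (5,1) (5,2)] -> total=13

Answer: 13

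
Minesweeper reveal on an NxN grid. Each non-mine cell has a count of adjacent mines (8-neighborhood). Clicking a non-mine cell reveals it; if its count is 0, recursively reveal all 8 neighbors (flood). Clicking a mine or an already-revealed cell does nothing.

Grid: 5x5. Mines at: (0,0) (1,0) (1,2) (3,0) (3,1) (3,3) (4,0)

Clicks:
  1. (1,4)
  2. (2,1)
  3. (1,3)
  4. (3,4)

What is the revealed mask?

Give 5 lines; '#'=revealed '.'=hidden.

Click 1 (1,4) count=0: revealed 6 new [(0,3) (0,4) (1,3) (1,4) (2,3) (2,4)] -> total=6
Click 2 (2,1) count=4: revealed 1 new [(2,1)] -> total=7
Click 3 (1,3) count=1: revealed 0 new [(none)] -> total=7
Click 4 (3,4) count=1: revealed 1 new [(3,4)] -> total=8

Answer: ...##
...##
.#.##
....#
.....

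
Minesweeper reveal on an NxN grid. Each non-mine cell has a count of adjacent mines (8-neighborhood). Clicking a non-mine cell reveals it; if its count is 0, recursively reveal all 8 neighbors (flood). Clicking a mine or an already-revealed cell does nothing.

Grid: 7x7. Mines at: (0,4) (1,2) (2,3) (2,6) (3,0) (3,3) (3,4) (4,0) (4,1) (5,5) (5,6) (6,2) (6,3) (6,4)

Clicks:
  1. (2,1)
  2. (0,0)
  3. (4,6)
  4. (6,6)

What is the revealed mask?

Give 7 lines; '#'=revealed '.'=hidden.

Answer: ##.....
##.....
##.....
.......
......#
.......
......#

Derivation:
Click 1 (2,1) count=2: revealed 1 new [(2,1)] -> total=1
Click 2 (0,0) count=0: revealed 5 new [(0,0) (0,1) (1,0) (1,1) (2,0)] -> total=6
Click 3 (4,6) count=2: revealed 1 new [(4,6)] -> total=7
Click 4 (6,6) count=2: revealed 1 new [(6,6)] -> total=8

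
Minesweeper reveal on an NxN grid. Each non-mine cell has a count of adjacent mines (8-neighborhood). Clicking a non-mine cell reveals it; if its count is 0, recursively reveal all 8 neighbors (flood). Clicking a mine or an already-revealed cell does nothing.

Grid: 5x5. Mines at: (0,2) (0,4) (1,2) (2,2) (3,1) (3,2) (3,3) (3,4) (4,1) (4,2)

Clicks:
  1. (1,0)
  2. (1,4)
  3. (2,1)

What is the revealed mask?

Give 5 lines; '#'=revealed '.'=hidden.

Click 1 (1,0) count=0: revealed 6 new [(0,0) (0,1) (1,0) (1,1) (2,0) (2,1)] -> total=6
Click 2 (1,4) count=1: revealed 1 new [(1,4)] -> total=7
Click 3 (2,1) count=4: revealed 0 new [(none)] -> total=7

Answer: ##...
##..#
##...
.....
.....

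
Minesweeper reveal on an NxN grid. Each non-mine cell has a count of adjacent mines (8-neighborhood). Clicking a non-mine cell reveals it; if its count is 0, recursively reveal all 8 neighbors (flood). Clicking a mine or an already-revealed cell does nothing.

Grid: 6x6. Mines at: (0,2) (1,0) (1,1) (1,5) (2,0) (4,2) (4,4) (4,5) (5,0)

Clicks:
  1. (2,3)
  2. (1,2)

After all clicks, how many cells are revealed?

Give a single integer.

Answer: 9

Derivation:
Click 1 (2,3) count=0: revealed 9 new [(1,2) (1,3) (1,4) (2,2) (2,3) (2,4) (3,2) (3,3) (3,4)] -> total=9
Click 2 (1,2) count=2: revealed 0 new [(none)] -> total=9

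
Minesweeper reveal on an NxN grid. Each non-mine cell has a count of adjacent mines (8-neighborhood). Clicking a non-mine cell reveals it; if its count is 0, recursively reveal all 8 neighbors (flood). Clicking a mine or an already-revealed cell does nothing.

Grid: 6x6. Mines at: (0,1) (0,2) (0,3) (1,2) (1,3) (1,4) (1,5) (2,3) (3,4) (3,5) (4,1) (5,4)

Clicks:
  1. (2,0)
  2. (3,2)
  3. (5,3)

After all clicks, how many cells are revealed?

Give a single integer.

Click 1 (2,0) count=0: revealed 6 new [(1,0) (1,1) (2,0) (2,1) (3,0) (3,1)] -> total=6
Click 2 (3,2) count=2: revealed 1 new [(3,2)] -> total=7
Click 3 (5,3) count=1: revealed 1 new [(5,3)] -> total=8

Answer: 8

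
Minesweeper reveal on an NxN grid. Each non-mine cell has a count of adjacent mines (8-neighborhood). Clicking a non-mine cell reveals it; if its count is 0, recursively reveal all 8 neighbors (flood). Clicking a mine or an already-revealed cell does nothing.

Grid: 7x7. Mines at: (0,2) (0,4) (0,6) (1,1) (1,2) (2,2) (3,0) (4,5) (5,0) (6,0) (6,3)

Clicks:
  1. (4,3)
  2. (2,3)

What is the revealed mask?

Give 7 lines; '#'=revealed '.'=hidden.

Answer: .......
.......
...#...
.####..
.####..
.####..
.......

Derivation:
Click 1 (4,3) count=0: revealed 12 new [(3,1) (3,2) (3,3) (3,4) (4,1) (4,2) (4,3) (4,4) (5,1) (5,2) (5,3) (5,4)] -> total=12
Click 2 (2,3) count=2: revealed 1 new [(2,3)] -> total=13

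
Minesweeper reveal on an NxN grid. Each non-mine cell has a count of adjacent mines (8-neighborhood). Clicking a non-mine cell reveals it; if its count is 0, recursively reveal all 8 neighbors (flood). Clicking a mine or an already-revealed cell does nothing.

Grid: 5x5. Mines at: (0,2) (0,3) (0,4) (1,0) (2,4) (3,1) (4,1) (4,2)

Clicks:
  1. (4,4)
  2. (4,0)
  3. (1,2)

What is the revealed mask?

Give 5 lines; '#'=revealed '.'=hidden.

Click 1 (4,4) count=0: revealed 4 new [(3,3) (3,4) (4,3) (4,4)] -> total=4
Click 2 (4,0) count=2: revealed 1 new [(4,0)] -> total=5
Click 3 (1,2) count=2: revealed 1 new [(1,2)] -> total=6

Answer: .....
..#..
.....
...##
#..##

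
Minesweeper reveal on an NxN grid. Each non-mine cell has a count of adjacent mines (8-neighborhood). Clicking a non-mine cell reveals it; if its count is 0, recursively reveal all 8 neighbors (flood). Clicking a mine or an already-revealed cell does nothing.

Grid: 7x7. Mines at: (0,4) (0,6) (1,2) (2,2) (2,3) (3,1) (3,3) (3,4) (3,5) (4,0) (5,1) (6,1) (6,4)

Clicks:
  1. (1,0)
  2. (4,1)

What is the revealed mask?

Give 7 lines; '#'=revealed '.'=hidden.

Answer: ##.....
##.....
##.....
.......
.#.....
.......
.......

Derivation:
Click 1 (1,0) count=0: revealed 6 new [(0,0) (0,1) (1,0) (1,1) (2,0) (2,1)] -> total=6
Click 2 (4,1) count=3: revealed 1 new [(4,1)] -> total=7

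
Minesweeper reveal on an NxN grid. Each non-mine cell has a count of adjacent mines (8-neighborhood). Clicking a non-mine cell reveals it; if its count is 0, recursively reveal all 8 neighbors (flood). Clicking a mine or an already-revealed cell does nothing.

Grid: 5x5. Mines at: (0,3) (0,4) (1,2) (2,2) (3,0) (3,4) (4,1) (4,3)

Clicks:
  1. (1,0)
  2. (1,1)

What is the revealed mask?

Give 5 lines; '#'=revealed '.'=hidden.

Click 1 (1,0) count=0: revealed 6 new [(0,0) (0,1) (1,0) (1,1) (2,0) (2,1)] -> total=6
Click 2 (1,1) count=2: revealed 0 new [(none)] -> total=6

Answer: ##...
##...
##...
.....
.....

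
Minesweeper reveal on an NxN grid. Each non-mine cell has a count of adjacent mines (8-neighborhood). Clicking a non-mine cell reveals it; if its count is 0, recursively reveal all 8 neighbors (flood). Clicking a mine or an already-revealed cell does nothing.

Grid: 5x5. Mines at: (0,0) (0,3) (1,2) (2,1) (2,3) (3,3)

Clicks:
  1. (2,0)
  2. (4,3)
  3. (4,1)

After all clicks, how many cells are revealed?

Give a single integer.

Answer: 8

Derivation:
Click 1 (2,0) count=1: revealed 1 new [(2,0)] -> total=1
Click 2 (4,3) count=1: revealed 1 new [(4,3)] -> total=2
Click 3 (4,1) count=0: revealed 6 new [(3,0) (3,1) (3,2) (4,0) (4,1) (4,2)] -> total=8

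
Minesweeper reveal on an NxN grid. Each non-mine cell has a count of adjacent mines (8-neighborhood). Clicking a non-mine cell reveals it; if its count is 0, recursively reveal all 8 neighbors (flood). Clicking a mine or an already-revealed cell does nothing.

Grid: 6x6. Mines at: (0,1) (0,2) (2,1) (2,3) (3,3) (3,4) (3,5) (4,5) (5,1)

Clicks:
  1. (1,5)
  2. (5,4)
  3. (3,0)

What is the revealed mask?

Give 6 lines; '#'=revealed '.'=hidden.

Answer: ...###
...###
....##
#.....
......
....#.

Derivation:
Click 1 (1,5) count=0: revealed 8 new [(0,3) (0,4) (0,5) (1,3) (1,4) (1,5) (2,4) (2,5)] -> total=8
Click 2 (5,4) count=1: revealed 1 new [(5,4)] -> total=9
Click 3 (3,0) count=1: revealed 1 new [(3,0)] -> total=10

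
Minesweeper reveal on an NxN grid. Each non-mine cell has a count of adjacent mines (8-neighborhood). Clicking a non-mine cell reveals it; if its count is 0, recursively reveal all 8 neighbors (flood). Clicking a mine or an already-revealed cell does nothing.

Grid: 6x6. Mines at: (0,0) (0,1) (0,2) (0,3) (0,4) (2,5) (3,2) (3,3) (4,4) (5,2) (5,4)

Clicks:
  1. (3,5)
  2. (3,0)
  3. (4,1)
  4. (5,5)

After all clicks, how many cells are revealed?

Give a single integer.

Answer: 12

Derivation:
Click 1 (3,5) count=2: revealed 1 new [(3,5)] -> total=1
Click 2 (3,0) count=0: revealed 10 new [(1,0) (1,1) (2,0) (2,1) (3,0) (3,1) (4,0) (4,1) (5,0) (5,1)] -> total=11
Click 3 (4,1) count=2: revealed 0 new [(none)] -> total=11
Click 4 (5,5) count=2: revealed 1 new [(5,5)] -> total=12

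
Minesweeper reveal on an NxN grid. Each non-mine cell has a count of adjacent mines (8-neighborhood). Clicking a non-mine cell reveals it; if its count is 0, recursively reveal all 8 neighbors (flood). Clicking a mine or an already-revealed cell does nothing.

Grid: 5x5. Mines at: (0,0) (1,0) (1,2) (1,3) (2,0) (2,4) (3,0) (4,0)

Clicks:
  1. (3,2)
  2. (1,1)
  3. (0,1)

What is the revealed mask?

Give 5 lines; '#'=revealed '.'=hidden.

Click 1 (3,2) count=0: revealed 11 new [(2,1) (2,2) (2,3) (3,1) (3,2) (3,3) (3,4) (4,1) (4,2) (4,3) (4,4)] -> total=11
Click 2 (1,1) count=4: revealed 1 new [(1,1)] -> total=12
Click 3 (0,1) count=3: revealed 1 new [(0,1)] -> total=13

Answer: .#...
.#...
.###.
.####
.####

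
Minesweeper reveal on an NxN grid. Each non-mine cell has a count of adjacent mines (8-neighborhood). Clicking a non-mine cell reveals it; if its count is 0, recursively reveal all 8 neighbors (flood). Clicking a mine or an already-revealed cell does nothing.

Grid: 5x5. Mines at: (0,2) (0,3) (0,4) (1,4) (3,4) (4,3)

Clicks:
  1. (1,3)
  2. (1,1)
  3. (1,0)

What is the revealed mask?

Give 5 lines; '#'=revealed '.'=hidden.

Click 1 (1,3) count=4: revealed 1 new [(1,3)] -> total=1
Click 2 (1,1) count=1: revealed 1 new [(1,1)] -> total=2
Click 3 (1,0) count=0: revealed 15 new [(0,0) (0,1) (1,0) (1,2) (2,0) (2,1) (2,2) (2,3) (3,0) (3,1) (3,2) (3,3) (4,0) (4,1) (4,2)] -> total=17

Answer: ##...
####.
####.
####.
###..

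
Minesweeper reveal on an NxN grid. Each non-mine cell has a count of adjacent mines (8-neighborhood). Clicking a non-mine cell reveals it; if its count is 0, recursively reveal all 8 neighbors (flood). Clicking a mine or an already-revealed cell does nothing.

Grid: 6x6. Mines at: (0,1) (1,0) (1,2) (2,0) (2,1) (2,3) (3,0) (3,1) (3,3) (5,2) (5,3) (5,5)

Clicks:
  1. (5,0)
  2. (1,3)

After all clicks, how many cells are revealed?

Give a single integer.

Click 1 (5,0) count=0: revealed 4 new [(4,0) (4,1) (5,0) (5,1)] -> total=4
Click 2 (1,3) count=2: revealed 1 new [(1,3)] -> total=5

Answer: 5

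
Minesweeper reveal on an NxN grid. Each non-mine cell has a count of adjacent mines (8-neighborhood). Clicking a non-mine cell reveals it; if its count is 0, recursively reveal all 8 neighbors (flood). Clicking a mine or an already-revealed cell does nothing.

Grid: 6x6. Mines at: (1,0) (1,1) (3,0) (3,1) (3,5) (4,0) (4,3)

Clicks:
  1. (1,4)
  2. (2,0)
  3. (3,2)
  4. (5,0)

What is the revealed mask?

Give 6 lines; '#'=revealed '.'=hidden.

Click 1 (1,4) count=0: revealed 15 new [(0,2) (0,3) (0,4) (0,5) (1,2) (1,3) (1,4) (1,5) (2,2) (2,3) (2,4) (2,5) (3,2) (3,3) (3,4)] -> total=15
Click 2 (2,0) count=4: revealed 1 new [(2,0)] -> total=16
Click 3 (3,2) count=2: revealed 0 new [(none)] -> total=16
Click 4 (5,0) count=1: revealed 1 new [(5,0)] -> total=17

Answer: ..####
..####
#.####
..###.
......
#.....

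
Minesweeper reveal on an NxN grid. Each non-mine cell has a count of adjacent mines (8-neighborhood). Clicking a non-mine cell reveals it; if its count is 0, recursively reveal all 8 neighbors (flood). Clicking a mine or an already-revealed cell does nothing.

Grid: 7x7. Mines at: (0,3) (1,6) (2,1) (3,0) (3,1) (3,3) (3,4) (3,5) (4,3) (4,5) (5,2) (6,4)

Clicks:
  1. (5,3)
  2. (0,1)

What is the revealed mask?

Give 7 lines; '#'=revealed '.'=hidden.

Answer: ###....
###....
.......
.......
.......
...#...
.......

Derivation:
Click 1 (5,3) count=3: revealed 1 new [(5,3)] -> total=1
Click 2 (0,1) count=0: revealed 6 new [(0,0) (0,1) (0,2) (1,0) (1,1) (1,2)] -> total=7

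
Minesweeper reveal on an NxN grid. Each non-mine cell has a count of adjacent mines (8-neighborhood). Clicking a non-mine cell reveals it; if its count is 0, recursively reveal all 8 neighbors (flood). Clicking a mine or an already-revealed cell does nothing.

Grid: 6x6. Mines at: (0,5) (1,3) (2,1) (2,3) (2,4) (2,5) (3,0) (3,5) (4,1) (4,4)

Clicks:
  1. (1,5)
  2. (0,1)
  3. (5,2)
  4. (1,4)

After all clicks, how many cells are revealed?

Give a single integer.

Answer: 9

Derivation:
Click 1 (1,5) count=3: revealed 1 new [(1,5)] -> total=1
Click 2 (0,1) count=0: revealed 6 new [(0,0) (0,1) (0,2) (1,0) (1,1) (1,2)] -> total=7
Click 3 (5,2) count=1: revealed 1 new [(5,2)] -> total=8
Click 4 (1,4) count=5: revealed 1 new [(1,4)] -> total=9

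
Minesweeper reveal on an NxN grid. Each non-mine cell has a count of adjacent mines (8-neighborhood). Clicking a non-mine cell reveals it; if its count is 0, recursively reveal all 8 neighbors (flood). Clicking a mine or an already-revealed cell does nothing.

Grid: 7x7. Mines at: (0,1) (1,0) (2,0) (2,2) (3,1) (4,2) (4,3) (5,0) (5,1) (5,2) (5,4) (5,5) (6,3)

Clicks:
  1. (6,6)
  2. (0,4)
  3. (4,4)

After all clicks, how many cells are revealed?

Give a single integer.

Answer: 22

Derivation:
Click 1 (6,6) count=1: revealed 1 new [(6,6)] -> total=1
Click 2 (0,4) count=0: revealed 21 new [(0,2) (0,3) (0,4) (0,5) (0,6) (1,2) (1,3) (1,4) (1,5) (1,6) (2,3) (2,4) (2,5) (2,6) (3,3) (3,4) (3,5) (3,6) (4,4) (4,5) (4,6)] -> total=22
Click 3 (4,4) count=3: revealed 0 new [(none)] -> total=22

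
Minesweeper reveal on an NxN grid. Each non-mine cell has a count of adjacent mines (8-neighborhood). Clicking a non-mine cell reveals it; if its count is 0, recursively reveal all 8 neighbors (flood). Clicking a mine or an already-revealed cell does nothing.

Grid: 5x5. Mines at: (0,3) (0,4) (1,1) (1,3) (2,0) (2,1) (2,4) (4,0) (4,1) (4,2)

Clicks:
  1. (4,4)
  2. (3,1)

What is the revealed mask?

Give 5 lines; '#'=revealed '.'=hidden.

Click 1 (4,4) count=0: revealed 4 new [(3,3) (3,4) (4,3) (4,4)] -> total=4
Click 2 (3,1) count=5: revealed 1 new [(3,1)] -> total=5

Answer: .....
.....
.....
.#.##
...##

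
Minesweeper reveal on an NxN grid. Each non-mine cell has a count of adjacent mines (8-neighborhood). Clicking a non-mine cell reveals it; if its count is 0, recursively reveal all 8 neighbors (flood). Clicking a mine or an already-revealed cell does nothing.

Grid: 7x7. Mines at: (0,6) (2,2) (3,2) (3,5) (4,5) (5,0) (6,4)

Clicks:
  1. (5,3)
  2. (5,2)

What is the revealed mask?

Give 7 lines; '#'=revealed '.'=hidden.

Answer: .......
.......
.......
.......
.###...
.###...
.###...

Derivation:
Click 1 (5,3) count=1: revealed 1 new [(5,3)] -> total=1
Click 2 (5,2) count=0: revealed 8 new [(4,1) (4,2) (4,3) (5,1) (5,2) (6,1) (6,2) (6,3)] -> total=9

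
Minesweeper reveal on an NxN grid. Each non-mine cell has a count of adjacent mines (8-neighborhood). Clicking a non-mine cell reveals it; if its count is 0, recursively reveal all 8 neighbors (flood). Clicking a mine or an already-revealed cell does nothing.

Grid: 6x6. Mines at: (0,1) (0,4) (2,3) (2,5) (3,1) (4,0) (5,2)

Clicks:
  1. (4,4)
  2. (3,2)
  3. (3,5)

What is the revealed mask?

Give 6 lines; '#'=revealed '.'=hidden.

Answer: ......
......
......
..####
...###
...###

Derivation:
Click 1 (4,4) count=0: revealed 9 new [(3,3) (3,4) (3,5) (4,3) (4,4) (4,5) (5,3) (5,4) (5,5)] -> total=9
Click 2 (3,2) count=2: revealed 1 new [(3,2)] -> total=10
Click 3 (3,5) count=1: revealed 0 new [(none)] -> total=10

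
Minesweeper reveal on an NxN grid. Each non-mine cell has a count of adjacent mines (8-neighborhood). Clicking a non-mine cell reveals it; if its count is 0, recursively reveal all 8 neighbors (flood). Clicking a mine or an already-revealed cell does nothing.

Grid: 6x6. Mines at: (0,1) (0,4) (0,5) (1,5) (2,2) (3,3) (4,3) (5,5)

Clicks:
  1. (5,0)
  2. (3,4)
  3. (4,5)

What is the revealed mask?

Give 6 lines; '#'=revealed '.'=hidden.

Click 1 (5,0) count=0: revealed 13 new [(1,0) (1,1) (2,0) (2,1) (3,0) (3,1) (3,2) (4,0) (4,1) (4,2) (5,0) (5,1) (5,2)] -> total=13
Click 2 (3,4) count=2: revealed 1 new [(3,4)] -> total=14
Click 3 (4,5) count=1: revealed 1 new [(4,5)] -> total=15

Answer: ......
##....
##....
###.#.
###..#
###...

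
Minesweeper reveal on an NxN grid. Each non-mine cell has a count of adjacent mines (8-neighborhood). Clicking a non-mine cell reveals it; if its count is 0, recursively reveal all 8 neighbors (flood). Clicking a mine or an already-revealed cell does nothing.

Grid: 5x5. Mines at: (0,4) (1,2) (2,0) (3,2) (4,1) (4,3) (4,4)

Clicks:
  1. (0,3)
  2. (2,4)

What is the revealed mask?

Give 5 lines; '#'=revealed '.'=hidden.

Answer: ...#.
...##
...##
...##
.....

Derivation:
Click 1 (0,3) count=2: revealed 1 new [(0,3)] -> total=1
Click 2 (2,4) count=0: revealed 6 new [(1,3) (1,4) (2,3) (2,4) (3,3) (3,4)] -> total=7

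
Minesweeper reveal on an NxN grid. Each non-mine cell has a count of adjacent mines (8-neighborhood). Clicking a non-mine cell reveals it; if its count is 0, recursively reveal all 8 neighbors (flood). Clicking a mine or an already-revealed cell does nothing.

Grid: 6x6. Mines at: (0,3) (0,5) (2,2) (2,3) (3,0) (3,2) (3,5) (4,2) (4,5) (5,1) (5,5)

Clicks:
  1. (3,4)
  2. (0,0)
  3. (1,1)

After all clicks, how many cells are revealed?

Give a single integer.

Click 1 (3,4) count=3: revealed 1 new [(3,4)] -> total=1
Click 2 (0,0) count=0: revealed 8 new [(0,0) (0,1) (0,2) (1,0) (1,1) (1,2) (2,0) (2,1)] -> total=9
Click 3 (1,1) count=1: revealed 0 new [(none)] -> total=9

Answer: 9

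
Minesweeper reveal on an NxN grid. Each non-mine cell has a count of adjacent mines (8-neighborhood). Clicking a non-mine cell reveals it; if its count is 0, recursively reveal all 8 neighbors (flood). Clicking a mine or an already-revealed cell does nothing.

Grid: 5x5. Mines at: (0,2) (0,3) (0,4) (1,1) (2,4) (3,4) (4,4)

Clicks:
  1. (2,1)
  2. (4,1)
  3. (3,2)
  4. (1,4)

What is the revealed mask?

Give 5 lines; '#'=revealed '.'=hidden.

Answer: .....
....#
####.
####.
####.

Derivation:
Click 1 (2,1) count=1: revealed 1 new [(2,1)] -> total=1
Click 2 (4,1) count=0: revealed 11 new [(2,0) (2,2) (2,3) (3,0) (3,1) (3,2) (3,3) (4,0) (4,1) (4,2) (4,3)] -> total=12
Click 3 (3,2) count=0: revealed 0 new [(none)] -> total=12
Click 4 (1,4) count=3: revealed 1 new [(1,4)] -> total=13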